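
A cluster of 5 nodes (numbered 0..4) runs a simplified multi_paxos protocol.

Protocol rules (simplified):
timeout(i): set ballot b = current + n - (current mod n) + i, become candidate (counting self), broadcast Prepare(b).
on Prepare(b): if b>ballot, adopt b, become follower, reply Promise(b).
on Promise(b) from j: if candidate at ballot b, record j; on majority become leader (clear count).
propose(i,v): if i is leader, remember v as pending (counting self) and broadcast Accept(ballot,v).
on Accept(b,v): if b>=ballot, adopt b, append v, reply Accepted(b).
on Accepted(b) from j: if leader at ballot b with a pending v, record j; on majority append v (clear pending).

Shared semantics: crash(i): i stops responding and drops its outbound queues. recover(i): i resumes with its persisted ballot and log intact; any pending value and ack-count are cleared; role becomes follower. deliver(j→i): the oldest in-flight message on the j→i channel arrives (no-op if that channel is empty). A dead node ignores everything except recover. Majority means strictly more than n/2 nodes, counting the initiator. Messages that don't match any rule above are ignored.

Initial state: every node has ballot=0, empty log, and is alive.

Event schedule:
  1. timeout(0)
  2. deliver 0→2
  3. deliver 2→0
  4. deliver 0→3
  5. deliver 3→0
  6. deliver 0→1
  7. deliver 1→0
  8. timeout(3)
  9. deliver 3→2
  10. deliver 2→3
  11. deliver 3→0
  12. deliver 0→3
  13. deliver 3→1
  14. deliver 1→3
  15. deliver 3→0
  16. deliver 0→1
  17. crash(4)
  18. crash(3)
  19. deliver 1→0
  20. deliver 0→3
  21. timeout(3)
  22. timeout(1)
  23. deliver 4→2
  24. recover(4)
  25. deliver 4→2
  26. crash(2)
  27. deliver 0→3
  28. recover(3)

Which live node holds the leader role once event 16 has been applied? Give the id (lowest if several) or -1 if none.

3

[1] timeout(0) → N0(cand b5 [-])
[2] deliver 0→2 → N2(foll b5 [-])
[3] deliver 2→0 → ∅
[4] deliver 0→3 → N3(foll b5 [-])
[5] deliver 3→0 → N0(lead b5 [-])
[6] deliver 0→1 → N1(foll b5 [-])
[7] deliver 1→0 → ∅
[8] timeout(3) → N3(cand b13 [-])
[9] deliver 3→2 → N2(foll b13 [-])
[10] deliver 2→3 → ∅
[11] deliver 3→0 → N0(foll b13 [-])
[12] deliver 0→3 → N3(lead b13 [-])
[13] deliver 3→1 → N1(foll b13 [-])
[14] deliver 1→3 → ∅
[15] deliver 3→0 → ∅
[16] deliver 0→1 → ∅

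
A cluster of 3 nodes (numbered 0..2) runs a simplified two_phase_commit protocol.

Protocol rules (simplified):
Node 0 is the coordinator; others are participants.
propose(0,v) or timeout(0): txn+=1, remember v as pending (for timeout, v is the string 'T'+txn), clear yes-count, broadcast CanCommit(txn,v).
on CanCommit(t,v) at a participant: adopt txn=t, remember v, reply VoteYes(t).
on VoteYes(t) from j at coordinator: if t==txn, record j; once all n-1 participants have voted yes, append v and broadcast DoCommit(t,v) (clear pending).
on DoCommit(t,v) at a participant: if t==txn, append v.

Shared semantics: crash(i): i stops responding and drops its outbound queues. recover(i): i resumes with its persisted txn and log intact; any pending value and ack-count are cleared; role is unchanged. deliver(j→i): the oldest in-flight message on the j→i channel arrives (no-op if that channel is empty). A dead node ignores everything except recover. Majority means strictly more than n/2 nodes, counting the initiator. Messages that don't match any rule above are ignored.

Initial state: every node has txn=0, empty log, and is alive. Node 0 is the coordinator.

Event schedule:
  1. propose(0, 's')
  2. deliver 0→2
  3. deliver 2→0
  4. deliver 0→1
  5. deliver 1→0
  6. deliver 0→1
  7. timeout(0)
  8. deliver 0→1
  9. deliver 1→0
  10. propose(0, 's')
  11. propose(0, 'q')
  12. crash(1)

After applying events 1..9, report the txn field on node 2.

e1 propose(0,'s'): 0[coor,t=1,-]
e2 deliver 0→2: 2[part,t=1,-]
e3 deliver 2→0: ·
e4 deliver 0→1: 1[part,t=1,-]
e5 deliver 1→0: 0[coor,t=1,s]
e6 deliver 0→1: 1[part,t=1,s]
e7 timeout(0): 0[coor,t=2,s]
e8 deliver 0→1: 1[part,t=2,s]
e9 deliver 1→0: ·

1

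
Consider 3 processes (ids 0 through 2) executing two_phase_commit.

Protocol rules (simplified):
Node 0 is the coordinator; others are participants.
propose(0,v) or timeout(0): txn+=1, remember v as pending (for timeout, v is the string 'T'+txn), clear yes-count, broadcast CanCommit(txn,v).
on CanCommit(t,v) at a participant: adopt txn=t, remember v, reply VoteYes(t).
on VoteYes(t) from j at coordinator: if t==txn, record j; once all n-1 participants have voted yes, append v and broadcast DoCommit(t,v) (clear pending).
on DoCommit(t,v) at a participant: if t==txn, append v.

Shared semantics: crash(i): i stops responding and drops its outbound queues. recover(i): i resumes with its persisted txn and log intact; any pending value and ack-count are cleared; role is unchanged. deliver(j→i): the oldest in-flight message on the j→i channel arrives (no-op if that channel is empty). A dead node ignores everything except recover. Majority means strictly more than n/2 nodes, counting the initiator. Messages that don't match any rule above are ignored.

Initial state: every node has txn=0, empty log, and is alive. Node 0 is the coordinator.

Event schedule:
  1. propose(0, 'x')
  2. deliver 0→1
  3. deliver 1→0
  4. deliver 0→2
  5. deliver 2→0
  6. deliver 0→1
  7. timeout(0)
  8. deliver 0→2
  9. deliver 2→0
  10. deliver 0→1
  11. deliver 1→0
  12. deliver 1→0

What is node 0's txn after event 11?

2

step 1 propose(0,'x'): 0={coor,t=1,log=-}
step 2 deliver 0→1: 1={part,t=1,log=-}
step 3 deliver 1→0: —
step 4 deliver 0→2: 2={part,t=1,log=-}
step 5 deliver 2→0: 0={coor,t=1,log=x}
step 6 deliver 0→1: 1={part,t=1,log=x}
step 7 timeout(0): 0={coor,t=2,log=x}
step 8 deliver 0→2: 2={part,t=1,log=x}
step 9 deliver 2→0: —
step 10 deliver 0→1: 1={part,t=2,log=x}
step 11 deliver 1→0: —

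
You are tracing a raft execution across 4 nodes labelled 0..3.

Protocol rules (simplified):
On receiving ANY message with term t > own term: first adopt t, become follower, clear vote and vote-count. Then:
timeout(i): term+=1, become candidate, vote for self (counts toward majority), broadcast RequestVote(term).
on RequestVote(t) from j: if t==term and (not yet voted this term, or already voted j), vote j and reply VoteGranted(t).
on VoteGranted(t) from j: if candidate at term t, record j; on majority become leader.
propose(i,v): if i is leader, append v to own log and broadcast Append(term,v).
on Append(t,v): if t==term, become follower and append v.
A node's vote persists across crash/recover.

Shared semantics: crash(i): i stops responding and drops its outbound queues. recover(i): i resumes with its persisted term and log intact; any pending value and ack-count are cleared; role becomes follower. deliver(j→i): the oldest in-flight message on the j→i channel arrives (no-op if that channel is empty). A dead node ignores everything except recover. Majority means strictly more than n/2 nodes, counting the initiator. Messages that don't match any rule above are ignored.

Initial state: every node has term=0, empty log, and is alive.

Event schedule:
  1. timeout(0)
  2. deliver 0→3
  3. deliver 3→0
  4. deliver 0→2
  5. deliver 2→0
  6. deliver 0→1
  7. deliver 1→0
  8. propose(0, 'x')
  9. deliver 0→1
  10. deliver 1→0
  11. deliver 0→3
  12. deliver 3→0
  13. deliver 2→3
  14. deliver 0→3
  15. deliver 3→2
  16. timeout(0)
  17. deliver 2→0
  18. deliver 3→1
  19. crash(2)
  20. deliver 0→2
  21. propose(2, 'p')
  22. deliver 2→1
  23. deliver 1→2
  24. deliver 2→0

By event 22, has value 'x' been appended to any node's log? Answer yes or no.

step 1 timeout(0): 0={cand,t=1,log=-}
step 2 deliver 0→3: 3={foll,t=1,log=-}
step 3 deliver 3→0: —
step 4 deliver 0→2: 2={foll,t=1,log=-}
step 5 deliver 2→0: 0={lead,t=1,log=-}
step 6 deliver 0→1: 1={foll,t=1,log=-}
step 7 deliver 1→0: —
step 8 propose(0,'x'): 0={lead,t=1,log=x}
step 9 deliver 0→1: 1={foll,t=1,log=x}
step 10 deliver 1→0: —
step 11 deliver 0→3: 3={foll,t=1,log=x}
step 12 deliver 3→0: —
step 13 deliver 2→3: —
step 14 deliver 0→3: —
step 15 deliver 3→2: —
step 16 timeout(0): 0={cand,t=2,log=x}
step 17 deliver 2→0: —
step 18 deliver 3→1: —
step 19 crash(2): 2={✗foll,t=1,log=-}
step 20 deliver 0→2: —
step 21 propose(2,'p'): —
step 22 deliver 2→1: —

yes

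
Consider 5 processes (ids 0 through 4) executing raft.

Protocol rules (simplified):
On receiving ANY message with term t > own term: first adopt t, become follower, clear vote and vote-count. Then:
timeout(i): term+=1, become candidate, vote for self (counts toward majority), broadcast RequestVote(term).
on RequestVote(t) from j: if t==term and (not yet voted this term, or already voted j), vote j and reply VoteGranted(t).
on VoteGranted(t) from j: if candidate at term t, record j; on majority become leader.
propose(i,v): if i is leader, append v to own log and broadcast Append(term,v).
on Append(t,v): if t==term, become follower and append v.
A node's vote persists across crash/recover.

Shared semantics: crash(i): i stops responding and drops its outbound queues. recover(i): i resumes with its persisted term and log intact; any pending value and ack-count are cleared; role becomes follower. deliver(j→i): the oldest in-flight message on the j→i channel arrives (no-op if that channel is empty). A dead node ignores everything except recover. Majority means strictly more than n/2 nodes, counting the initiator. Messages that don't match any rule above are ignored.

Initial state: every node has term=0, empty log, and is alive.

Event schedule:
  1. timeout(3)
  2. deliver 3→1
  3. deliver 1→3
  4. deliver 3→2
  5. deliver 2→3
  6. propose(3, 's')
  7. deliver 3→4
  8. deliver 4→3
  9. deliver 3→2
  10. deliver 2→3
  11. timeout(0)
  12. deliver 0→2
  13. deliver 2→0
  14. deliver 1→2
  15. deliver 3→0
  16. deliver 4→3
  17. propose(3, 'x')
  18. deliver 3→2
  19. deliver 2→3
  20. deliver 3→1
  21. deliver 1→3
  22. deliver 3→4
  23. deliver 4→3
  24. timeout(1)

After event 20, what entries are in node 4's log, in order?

empty

1. timeout(3):  <3:cand t1 ->
2. deliver 3→1:  <1:foll t1 ->
3. deliver 1→3:  nop
4. deliver 3→2:  <2:foll t1 ->
5. deliver 2→3:  <3:lead t1 ->
6. propose(3,'s'):  <3:lead t1 s>
7. deliver 3→4:  <4:foll t1 ->
8. deliver 4→3:  nop
9. deliver 3→2:  <2:foll t1 s>
10. deliver 2→3:  nop
11. timeout(0):  <0:cand t1 ->
12. deliver 0→2:  nop
13. deliver 2→0:  nop
14. deliver 1→2:  nop
15. deliver 3→0:  nop
16. deliver 4→3:  nop
17. propose(3,'x'):  <3:lead t1 s,x>
18. deliver 3→2:  <2:foll t1 s,x>
19. deliver 2→3:  nop
20. deliver 3→1:  <1:foll t1 s>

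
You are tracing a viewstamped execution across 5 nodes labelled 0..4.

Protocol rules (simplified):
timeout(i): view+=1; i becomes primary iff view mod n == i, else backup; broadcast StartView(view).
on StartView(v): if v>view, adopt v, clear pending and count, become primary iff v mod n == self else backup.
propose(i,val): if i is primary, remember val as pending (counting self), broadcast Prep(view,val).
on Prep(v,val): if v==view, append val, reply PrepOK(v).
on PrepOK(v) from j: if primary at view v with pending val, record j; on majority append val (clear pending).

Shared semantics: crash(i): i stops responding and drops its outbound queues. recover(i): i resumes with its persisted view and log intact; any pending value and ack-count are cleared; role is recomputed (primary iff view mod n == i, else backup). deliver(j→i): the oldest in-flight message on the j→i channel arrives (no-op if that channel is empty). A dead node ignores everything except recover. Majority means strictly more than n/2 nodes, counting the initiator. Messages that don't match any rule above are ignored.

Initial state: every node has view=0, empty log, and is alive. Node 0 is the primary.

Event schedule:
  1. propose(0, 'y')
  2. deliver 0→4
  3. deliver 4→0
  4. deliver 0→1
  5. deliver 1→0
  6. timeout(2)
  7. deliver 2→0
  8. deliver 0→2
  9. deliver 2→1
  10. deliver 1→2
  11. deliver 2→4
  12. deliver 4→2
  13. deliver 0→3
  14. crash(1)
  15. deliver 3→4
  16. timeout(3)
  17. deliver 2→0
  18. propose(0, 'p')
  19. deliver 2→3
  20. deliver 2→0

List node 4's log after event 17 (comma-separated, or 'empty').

e1 propose(0,'y'): ·
e2 deliver 0→4: 4[back,v=0,y]
e3 deliver 4→0: ·
e4 deliver 0→1: 1[back,v=0,y]
e5 deliver 1→0: 0[prim,v=0,y]
e6 timeout(2): 2[back,v=1,-]
e7 deliver 2→0: 0[back,v=1,y]
e8 deliver 0→2: ·
e9 deliver 2→1: 1[prim,v=1,y]
e10 deliver 1→2: ·
e11 deliver 2→4: 4[back,v=1,y]
e12 deliver 4→2: ·
e13 deliver 0→3: 3[back,v=0,y]
e14 crash(1): 1[✗prim,v=1,y]
e15 deliver 3→4: ·
e16 timeout(3): 3[back,v=1,y]
e17 deliver 2→0: ·

y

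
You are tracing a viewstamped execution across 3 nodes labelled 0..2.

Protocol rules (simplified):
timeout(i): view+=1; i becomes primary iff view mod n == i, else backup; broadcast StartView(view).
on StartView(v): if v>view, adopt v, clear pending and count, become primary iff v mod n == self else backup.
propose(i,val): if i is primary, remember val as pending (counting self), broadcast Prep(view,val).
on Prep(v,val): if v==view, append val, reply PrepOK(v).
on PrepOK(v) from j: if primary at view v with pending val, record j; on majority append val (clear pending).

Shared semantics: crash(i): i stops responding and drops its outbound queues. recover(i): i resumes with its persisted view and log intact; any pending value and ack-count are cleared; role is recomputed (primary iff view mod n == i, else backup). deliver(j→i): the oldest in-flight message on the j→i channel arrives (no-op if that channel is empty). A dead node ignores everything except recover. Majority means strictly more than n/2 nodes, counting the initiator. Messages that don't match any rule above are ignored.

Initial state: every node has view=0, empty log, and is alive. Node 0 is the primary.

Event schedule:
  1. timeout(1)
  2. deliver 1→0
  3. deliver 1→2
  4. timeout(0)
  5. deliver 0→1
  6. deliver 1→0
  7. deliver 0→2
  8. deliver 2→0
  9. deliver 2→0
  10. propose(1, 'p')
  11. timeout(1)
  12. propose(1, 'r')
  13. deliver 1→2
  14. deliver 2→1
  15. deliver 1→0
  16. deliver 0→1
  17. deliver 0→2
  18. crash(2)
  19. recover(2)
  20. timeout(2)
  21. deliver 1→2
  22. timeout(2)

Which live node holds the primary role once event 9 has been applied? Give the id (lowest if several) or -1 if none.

2

[1] timeout(1) → N1(prim v1 [-])
[2] deliver 1→0 → N0(back v1 [-])
[3] deliver 1→2 → N2(back v1 [-])
[4] timeout(0) → N0(back v2 [-])
[5] deliver 0→1 → N1(back v2 [-])
[6] deliver 1→0 → ∅
[7] deliver 0→2 → N2(prim v2 [-])
[8] deliver 2→0 → ∅
[9] deliver 2→0 → ∅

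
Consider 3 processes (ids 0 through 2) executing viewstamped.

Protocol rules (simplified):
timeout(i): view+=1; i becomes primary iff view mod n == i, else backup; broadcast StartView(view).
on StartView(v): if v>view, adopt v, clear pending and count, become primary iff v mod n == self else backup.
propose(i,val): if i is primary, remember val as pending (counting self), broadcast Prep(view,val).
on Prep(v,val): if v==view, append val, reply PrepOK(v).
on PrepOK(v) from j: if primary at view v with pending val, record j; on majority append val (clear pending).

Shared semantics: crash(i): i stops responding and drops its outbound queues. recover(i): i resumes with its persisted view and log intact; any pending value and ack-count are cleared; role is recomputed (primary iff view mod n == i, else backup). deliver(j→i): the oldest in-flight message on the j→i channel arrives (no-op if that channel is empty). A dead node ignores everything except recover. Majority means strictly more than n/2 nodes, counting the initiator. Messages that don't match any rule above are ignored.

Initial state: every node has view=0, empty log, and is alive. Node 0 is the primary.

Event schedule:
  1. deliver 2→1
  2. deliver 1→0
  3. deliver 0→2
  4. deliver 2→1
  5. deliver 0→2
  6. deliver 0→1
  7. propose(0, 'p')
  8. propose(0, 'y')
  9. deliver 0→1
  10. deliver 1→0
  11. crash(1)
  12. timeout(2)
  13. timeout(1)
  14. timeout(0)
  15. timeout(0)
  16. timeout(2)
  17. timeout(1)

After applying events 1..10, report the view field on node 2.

0

after 1 — deliver 2→1: ·
after 2 — deliver 1→0: ·
after 3 — deliver 0→2: ·
after 4 — deliver 2→1: ·
after 5 — deliver 0→2: ·
after 6 — deliver 0→1: ·
after 7 — propose(0,'p'): ·
after 8 — propose(0,'y'): ·
after 9 — deliver 0→1: n1:back/v0/[p]
after 10 — deliver 1→0: n0:prim/v0/[y]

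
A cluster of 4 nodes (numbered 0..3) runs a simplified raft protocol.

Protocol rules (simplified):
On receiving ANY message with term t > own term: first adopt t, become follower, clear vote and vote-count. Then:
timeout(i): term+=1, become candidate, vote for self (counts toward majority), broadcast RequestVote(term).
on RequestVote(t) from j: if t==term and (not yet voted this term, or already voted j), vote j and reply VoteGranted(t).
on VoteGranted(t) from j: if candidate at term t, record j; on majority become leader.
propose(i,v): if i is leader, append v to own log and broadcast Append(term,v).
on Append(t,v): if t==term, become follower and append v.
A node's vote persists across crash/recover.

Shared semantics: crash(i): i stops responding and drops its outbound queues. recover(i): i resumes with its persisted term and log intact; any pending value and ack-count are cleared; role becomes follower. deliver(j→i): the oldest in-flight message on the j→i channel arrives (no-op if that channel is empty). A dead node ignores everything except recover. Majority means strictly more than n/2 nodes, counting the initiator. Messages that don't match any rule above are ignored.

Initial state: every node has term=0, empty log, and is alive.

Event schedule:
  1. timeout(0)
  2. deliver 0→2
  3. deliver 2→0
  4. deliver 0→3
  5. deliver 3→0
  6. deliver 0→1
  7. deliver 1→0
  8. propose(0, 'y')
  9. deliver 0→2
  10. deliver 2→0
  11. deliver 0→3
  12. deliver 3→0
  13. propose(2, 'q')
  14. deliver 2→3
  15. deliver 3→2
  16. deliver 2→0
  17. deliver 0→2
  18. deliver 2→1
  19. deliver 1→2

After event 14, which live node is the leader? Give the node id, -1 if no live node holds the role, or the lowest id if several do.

0

[1] timeout(0) → N0(cand t1 [-])
[2] deliver 0→2 → N2(foll t1 [-])
[3] deliver 2→0 → ∅
[4] deliver 0→3 → N3(foll t1 [-])
[5] deliver 3→0 → N0(lead t1 [-])
[6] deliver 0→1 → N1(foll t1 [-])
[7] deliver 1→0 → ∅
[8] propose(0,'y') → N0(lead t1 [y])
[9] deliver 0→2 → N2(foll t1 [y])
[10] deliver 2→0 → ∅
[11] deliver 0→3 → N3(foll t1 [y])
[12] deliver 3→0 → ∅
[13] propose(2,'q') → ∅
[14] deliver 2→3 → ∅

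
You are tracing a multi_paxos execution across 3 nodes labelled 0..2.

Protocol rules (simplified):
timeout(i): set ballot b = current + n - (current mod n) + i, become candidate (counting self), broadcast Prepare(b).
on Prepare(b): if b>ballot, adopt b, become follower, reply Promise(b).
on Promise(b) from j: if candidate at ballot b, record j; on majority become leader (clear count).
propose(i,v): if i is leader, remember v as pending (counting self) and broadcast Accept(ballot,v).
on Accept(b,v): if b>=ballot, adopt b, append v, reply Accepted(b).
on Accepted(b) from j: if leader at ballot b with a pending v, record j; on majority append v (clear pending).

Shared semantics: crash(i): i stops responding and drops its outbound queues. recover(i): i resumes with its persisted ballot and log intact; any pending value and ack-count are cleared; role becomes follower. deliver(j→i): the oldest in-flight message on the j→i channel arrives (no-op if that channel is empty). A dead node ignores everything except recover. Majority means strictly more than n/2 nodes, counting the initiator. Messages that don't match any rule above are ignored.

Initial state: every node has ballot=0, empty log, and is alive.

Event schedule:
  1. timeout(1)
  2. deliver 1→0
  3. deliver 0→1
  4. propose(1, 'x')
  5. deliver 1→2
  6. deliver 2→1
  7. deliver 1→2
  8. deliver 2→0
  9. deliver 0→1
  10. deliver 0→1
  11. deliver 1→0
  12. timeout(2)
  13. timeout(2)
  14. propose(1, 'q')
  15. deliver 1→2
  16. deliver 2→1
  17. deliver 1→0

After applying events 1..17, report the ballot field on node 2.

e1 timeout(1): 1[cand,b=4,-]
e2 deliver 1→0: 0[foll,b=4,-]
e3 deliver 0→1: 1[lead,b=4,-]
e4 propose(1,'x'): ·
e5 deliver 1→2: 2[foll,b=4,-]
e6 deliver 2→1: ·
e7 deliver 1→2: 2[foll,b=4,x]
e8 deliver 2→0: ·
e9 deliver 0→1: ·
e10 deliver 0→1: ·
e11 deliver 1→0: 0[foll,b=4,x]
e12 timeout(2): 2[cand,b=8,x]
e13 timeout(2): 2[cand,b=11,x]
e14 propose(1,'q'): ·
e15 deliver 1→2: ·
e16 deliver 2→1: 1[lead,b=4,q]
e17 deliver 1→0: 0[foll,b=4,x,q]

11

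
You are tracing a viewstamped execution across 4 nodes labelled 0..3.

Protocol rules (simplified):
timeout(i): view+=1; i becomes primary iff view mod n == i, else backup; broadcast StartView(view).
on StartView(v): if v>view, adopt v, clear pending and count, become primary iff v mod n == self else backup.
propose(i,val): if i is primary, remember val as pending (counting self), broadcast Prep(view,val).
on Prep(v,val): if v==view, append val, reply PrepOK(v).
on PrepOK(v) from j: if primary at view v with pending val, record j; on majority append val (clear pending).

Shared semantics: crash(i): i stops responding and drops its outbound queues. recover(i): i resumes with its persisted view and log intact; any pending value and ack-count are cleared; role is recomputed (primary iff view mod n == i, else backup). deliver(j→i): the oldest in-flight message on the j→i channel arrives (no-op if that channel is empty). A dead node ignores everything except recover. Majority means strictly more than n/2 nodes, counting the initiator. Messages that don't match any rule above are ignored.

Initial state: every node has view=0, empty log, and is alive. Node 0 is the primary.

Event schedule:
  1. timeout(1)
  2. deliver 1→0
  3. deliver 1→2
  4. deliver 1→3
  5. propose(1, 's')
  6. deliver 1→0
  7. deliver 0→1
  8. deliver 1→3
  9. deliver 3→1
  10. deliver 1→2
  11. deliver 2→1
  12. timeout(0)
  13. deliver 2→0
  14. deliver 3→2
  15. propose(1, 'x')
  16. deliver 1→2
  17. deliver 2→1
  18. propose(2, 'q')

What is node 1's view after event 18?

1

step 1 timeout(1): 1={prim,v=1,log=-}
step 2 deliver 1→0: 0={back,v=1,log=-}
step 3 deliver 1→2: 2={back,v=1,log=-}
step 4 deliver 1→3: 3={back,v=1,log=-}
step 5 propose(1,'s'): —
step 6 deliver 1→0: 0={back,v=1,log=s}
step 7 deliver 0→1: —
step 8 deliver 1→3: 3={back,v=1,log=s}
step 9 deliver 3→1: 1={prim,v=1,log=s}
step 10 deliver 1→2: 2={back,v=1,log=s}
step 11 deliver 2→1: —
step 12 timeout(0): 0={back,v=2,log=s}
step 13 deliver 2→0: —
step 14 deliver 3→2: —
step 15 propose(1,'x'): —
step 16 deliver 1→2: 2={back,v=1,log=s,x}
step 17 deliver 2→1: —
step 18 propose(2,'q'): —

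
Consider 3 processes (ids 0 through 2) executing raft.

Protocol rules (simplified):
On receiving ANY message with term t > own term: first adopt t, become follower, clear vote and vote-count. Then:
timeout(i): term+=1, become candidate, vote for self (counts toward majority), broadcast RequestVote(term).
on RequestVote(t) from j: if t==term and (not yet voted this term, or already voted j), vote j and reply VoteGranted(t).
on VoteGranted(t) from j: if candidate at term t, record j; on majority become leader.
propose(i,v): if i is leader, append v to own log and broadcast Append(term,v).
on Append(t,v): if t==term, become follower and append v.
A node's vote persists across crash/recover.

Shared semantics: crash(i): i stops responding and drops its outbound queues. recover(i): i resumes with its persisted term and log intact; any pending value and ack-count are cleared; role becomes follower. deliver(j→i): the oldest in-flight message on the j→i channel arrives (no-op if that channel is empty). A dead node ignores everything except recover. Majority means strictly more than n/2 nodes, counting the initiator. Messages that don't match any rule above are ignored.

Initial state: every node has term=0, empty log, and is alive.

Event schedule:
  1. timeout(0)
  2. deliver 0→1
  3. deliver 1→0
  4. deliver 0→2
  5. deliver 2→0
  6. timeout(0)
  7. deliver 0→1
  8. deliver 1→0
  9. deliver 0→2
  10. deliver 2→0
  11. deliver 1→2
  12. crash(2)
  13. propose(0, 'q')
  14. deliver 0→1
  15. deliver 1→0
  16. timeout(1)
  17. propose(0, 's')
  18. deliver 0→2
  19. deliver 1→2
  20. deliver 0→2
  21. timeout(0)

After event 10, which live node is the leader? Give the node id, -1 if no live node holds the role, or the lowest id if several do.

0

e1 timeout(0): 0[cand,t=1,-]
e2 deliver 0→1: 1[foll,t=1,-]
e3 deliver 1→0: 0[lead,t=1,-]
e4 deliver 0→2: 2[foll,t=1,-]
e5 deliver 2→0: ·
e6 timeout(0): 0[cand,t=2,-]
e7 deliver 0→1: 1[foll,t=2,-]
e8 deliver 1→0: 0[lead,t=2,-]
e9 deliver 0→2: 2[foll,t=2,-]
e10 deliver 2→0: ·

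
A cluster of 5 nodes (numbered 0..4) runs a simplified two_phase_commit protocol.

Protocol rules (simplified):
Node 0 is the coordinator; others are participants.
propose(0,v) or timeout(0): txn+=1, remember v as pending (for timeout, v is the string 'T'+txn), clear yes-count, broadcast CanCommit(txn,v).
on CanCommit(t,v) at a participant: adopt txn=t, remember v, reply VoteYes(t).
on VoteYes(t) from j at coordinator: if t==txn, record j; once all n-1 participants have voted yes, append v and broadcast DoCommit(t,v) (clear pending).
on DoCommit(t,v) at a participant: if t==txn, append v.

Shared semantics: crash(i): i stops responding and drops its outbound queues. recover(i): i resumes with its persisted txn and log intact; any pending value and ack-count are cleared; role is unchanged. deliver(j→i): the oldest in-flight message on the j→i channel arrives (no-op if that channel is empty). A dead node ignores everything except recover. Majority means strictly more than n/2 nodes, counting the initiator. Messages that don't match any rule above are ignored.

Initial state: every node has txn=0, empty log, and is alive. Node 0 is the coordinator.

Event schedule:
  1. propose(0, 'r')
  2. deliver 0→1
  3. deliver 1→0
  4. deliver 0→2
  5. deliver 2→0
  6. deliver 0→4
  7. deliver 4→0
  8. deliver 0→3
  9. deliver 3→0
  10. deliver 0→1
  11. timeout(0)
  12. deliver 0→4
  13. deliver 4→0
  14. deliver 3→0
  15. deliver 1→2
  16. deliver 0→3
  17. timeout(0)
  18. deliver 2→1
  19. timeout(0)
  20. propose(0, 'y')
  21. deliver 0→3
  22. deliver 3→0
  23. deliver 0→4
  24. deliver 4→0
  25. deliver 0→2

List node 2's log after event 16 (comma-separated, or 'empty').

after 1 — propose(0,'r'): n0:coor/t1/[-]
after 2 — deliver 0→1: n1:part/t1/[-]
after 3 — deliver 1→0: ·
after 4 — deliver 0→2: n2:part/t1/[-]
after 5 — deliver 2→0: ·
after 6 — deliver 0→4: n4:part/t1/[-]
after 7 — deliver 4→0: ·
after 8 — deliver 0→3: n3:part/t1/[-]
after 9 — deliver 3→0: n0:coor/t1/[r]
after 10 — deliver 0→1: n1:part/t1/[r]
after 11 — timeout(0): n0:coor/t2/[r]
after 12 — deliver 0→4: n4:part/t1/[r]
after 13 — deliver 4→0: ·
after 14 — deliver 3→0: ·
after 15 — deliver 1→2: ·
after 16 — deliver 0→3: n3:part/t1/[r]

empty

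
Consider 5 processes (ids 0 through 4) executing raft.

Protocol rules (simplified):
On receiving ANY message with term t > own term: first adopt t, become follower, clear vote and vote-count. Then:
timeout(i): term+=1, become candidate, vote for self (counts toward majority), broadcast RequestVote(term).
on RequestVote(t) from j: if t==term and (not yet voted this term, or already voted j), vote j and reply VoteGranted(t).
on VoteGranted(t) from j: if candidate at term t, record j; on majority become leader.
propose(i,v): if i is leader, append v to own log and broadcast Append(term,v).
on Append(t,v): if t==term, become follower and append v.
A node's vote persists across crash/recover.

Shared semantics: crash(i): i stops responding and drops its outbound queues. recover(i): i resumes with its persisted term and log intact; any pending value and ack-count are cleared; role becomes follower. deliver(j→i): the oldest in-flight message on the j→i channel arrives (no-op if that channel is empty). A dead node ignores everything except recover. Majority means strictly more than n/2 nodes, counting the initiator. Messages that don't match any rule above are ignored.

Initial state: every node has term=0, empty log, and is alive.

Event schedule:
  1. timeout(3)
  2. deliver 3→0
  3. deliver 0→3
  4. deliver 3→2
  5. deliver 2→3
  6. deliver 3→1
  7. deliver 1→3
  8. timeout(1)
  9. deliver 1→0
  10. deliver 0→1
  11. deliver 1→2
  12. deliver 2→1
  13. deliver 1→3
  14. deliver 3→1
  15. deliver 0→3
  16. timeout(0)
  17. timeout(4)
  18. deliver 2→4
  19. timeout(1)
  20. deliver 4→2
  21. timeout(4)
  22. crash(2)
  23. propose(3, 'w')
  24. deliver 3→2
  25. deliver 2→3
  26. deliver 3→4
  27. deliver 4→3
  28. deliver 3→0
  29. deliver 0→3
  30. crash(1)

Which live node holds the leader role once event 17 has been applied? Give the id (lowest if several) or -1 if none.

after 1 — timeout(3): n3:cand/t1/[-]
after 2 — deliver 3→0: n0:foll/t1/[-]
after 3 — deliver 0→3: ·
after 4 — deliver 3→2: n2:foll/t1/[-]
after 5 — deliver 2→3: n3:lead/t1/[-]
after 6 — deliver 3→1: n1:foll/t1/[-]
after 7 — deliver 1→3: ·
after 8 — timeout(1): n1:cand/t2/[-]
after 9 — deliver 1→0: n0:foll/t2/[-]
after 10 — deliver 0→1: ·
after 11 — deliver 1→2: n2:foll/t2/[-]
after 12 — deliver 2→1: n1:lead/t2/[-]
after 13 — deliver 1→3: n3:foll/t2/[-]
after 14 — deliver 3→1: ·
after 15 — deliver 0→3: ·
after 16 — timeout(0): n0:cand/t3/[-]
after 17 — timeout(4): n4:cand/t1/[-]

1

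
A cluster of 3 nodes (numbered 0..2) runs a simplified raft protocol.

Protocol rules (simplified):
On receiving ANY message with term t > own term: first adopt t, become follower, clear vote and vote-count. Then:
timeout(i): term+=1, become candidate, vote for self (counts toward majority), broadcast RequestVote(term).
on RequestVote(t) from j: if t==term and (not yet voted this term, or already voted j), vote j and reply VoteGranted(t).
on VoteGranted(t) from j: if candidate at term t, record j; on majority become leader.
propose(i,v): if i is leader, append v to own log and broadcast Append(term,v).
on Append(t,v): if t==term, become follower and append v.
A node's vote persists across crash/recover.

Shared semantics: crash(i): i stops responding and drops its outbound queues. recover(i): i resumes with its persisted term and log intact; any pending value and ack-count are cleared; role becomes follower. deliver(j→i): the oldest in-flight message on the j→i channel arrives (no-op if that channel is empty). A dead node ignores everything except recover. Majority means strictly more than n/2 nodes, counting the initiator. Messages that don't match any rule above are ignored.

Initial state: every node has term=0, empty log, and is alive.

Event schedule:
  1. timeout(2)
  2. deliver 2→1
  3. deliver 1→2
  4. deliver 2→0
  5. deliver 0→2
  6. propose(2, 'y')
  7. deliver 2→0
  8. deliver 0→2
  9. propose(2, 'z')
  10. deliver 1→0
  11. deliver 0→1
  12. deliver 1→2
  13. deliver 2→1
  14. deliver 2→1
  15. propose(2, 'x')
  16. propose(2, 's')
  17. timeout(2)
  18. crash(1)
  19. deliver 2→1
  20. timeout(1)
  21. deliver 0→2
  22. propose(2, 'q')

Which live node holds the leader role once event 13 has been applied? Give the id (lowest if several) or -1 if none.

1. timeout(2):  <2:cand t1 ->
2. deliver 2→1:  <1:foll t1 ->
3. deliver 1→2:  <2:lead t1 ->
4. deliver 2→0:  <0:foll t1 ->
5. deliver 0→2:  nop
6. propose(2,'y'):  <2:lead t1 y>
7. deliver 2→0:  <0:foll t1 y>
8. deliver 0→2:  nop
9. propose(2,'z'):  <2:lead t1 y,z>
10. deliver 1→0:  nop
11. deliver 0→1:  nop
12. deliver 1→2:  nop
13. deliver 2→1:  <1:foll t1 y>

2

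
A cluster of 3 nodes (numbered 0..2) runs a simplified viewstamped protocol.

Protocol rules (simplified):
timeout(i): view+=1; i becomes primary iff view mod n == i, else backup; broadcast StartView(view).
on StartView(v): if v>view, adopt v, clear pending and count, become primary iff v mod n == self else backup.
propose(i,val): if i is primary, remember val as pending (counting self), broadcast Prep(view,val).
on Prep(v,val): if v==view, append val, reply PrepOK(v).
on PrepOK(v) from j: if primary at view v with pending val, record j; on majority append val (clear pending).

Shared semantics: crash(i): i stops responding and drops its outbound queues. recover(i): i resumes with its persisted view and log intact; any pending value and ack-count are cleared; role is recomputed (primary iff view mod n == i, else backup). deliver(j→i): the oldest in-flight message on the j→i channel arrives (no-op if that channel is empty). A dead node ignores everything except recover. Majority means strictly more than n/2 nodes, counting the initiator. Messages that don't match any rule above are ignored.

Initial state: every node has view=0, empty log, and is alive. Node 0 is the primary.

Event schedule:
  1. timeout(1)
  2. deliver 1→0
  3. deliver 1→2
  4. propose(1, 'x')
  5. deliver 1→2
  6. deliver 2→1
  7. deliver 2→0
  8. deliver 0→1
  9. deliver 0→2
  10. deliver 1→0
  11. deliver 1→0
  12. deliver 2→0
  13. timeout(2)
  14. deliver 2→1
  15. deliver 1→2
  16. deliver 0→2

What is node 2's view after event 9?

[1] timeout(1) → N1(prim v1 [-])
[2] deliver 1→0 → N0(back v1 [-])
[3] deliver 1→2 → N2(back v1 [-])
[4] propose(1,'x') → ∅
[5] deliver 1→2 → N2(back v1 [x])
[6] deliver 2→1 → N1(prim v1 [x])
[7] deliver 2→0 → ∅
[8] deliver 0→1 → ∅
[9] deliver 0→2 → ∅

1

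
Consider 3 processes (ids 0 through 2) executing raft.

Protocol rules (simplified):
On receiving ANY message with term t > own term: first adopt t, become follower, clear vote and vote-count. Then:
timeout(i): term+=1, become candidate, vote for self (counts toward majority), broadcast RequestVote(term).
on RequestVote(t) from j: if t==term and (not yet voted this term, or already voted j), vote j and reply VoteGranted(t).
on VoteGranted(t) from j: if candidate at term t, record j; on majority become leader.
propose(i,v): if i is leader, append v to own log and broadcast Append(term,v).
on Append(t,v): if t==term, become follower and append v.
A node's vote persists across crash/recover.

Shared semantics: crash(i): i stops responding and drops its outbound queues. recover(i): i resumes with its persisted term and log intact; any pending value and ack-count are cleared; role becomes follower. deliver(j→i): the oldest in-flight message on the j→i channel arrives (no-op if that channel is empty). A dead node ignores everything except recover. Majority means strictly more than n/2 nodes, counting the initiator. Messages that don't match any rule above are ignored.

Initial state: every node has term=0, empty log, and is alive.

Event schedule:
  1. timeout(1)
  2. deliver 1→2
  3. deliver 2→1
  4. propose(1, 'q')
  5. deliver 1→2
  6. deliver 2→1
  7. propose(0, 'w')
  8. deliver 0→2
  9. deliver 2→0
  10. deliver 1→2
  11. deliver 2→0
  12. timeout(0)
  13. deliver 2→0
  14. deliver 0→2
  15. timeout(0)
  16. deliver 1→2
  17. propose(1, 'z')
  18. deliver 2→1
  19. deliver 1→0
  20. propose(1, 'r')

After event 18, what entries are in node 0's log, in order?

empty

1. timeout(1):  <1:cand t1 ->
2. deliver 1→2:  <2:foll t1 ->
3. deliver 2→1:  <1:lead t1 ->
4. propose(1,'q'):  <1:lead t1 q>
5. deliver 1→2:  <2:foll t1 q>
6. deliver 2→1:  nop
7. propose(0,'w'):  nop
8. deliver 0→2:  nop
9. deliver 2→0:  nop
10. deliver 1→2:  nop
11. deliver 2→0:  nop
12. timeout(0):  <0:cand t1 ->
13. deliver 2→0:  nop
14. deliver 0→2:  nop
15. timeout(0):  <0:cand t2 ->
16. deliver 1→2:  nop
17. propose(1,'z'):  <1:lead t1 q,z>
18. deliver 2→1:  nop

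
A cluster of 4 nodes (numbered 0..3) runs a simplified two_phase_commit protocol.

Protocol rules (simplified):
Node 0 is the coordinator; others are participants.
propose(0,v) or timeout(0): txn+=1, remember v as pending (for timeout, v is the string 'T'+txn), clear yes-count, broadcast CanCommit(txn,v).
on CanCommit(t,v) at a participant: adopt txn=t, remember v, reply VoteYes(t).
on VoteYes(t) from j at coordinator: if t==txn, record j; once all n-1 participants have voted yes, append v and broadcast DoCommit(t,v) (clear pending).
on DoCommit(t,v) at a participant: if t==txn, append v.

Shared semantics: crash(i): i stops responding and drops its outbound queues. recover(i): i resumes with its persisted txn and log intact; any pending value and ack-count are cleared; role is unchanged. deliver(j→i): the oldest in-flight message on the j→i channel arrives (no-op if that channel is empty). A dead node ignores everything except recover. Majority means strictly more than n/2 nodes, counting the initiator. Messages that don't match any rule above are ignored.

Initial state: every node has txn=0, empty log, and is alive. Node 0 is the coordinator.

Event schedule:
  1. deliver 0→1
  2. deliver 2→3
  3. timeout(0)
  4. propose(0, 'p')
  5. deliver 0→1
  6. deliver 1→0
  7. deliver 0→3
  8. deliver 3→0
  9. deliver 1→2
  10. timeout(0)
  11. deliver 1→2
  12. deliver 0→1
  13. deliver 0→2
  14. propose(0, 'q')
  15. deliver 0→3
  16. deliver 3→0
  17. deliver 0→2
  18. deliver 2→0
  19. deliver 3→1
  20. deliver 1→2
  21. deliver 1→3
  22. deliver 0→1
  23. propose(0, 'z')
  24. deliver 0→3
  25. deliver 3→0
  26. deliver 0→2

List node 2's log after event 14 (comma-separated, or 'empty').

empty

1. deliver 0→1:  nop
2. deliver 2→3:  nop
3. timeout(0):  <0:coor t1 ->
4. propose(0,'p'):  <0:coor t2 ->
5. deliver 0→1:  <1:part t1 ->
6. deliver 1→0:  nop
7. deliver 0→3:  <3:part t1 ->
8. deliver 3→0:  nop
9. deliver 1→2:  nop
10. timeout(0):  <0:coor t3 ->
11. deliver 1→2:  nop
12. deliver 0→1:  <1:part t2 ->
13. deliver 0→2:  <2:part t1 ->
14. propose(0,'q'):  <0:coor t4 ->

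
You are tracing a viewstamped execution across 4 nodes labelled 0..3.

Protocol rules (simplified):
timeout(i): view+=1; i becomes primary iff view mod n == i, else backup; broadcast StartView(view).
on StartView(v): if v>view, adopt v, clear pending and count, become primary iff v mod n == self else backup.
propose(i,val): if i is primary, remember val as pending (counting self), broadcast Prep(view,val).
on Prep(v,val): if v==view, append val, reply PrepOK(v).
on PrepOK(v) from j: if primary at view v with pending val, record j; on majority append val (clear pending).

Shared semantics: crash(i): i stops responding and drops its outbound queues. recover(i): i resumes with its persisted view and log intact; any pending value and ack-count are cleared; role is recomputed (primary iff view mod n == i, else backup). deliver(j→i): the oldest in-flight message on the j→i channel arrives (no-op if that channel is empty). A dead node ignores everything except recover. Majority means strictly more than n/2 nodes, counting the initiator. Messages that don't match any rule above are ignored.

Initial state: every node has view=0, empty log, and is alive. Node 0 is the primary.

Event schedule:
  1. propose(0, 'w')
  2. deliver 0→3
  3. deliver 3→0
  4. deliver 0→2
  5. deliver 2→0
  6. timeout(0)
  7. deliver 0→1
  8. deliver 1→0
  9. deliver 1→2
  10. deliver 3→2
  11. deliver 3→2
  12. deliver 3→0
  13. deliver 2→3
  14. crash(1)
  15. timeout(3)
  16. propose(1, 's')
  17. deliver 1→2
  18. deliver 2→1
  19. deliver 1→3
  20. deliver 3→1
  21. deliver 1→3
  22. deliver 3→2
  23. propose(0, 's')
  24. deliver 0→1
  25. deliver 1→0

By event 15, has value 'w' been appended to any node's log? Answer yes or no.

yes

1. propose(0,'w'):  nop
2. deliver 0→3:  <3:back v0 w>
3. deliver 3→0:  nop
4. deliver 0→2:  <2:back v0 w>
5. deliver 2→0:  <0:prim v0 w>
6. timeout(0):  <0:back v1 w>
7. deliver 0→1:  <1:back v0 w>
8. deliver 1→0:  nop
9. deliver 1→2:  nop
10. deliver 3→2:  nop
11. deliver 3→2:  nop
12. deliver 3→0:  nop
13. deliver 2→3:  nop
14. crash(1):  <1:✗back v0 w>
15. timeout(3):  <3:back v1 w>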